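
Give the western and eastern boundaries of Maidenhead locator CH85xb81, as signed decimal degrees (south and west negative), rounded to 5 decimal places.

Field C=2, H=7: +2·20° lon, +7·10° lat → SW at lon -140°, lat -20°.
Square 8, 5: +8·2° lon, +5·1° lat → SW at lon -124°, lat -15°.
Subsquare x=23, b=1: +23·0.0833333° lon, +1·0.0416667° lat → SW at lon -122.083°, lat -14.9583°.
Extended square 8, 1: +8·0.00833333° lon, +1·0.00416667° lat → SW at lon -122.017°, lat -14.9542°.
Cell spans 0.00833333° lon × 0.00416667° lat.
west -122.01667, east -122.00833.

-122.01667, -122.00833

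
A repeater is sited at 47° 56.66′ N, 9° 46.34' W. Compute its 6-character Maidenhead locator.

IN57cw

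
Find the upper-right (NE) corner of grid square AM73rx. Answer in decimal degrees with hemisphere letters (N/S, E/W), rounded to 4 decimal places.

34.0000° N, 164.5000° W

Field A=0, M=12: +0·20° lon, +12·10° lat → SW at lon -180°, lat 30°.
Square 7, 3: +7·2° lon, +3·1° lat → SW at lon -166°, lat 33°.
Subsquare r=17, x=23: +17·0.0833333° lon, +23·0.0416667° lat → SW at lon -164.583°, lat 33.9583°.
Cell spans 0.0833333° lon × 0.0416667° lat. NE corner is SW corner plus one full cell.
latitude 34.0000° N, longitude 164.5000° W.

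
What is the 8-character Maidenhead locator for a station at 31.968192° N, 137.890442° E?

PM81wx62

Offset from 180°W / 90°S: lon 317.89044°, lat 121.96819°.
Field: lon ⌊317.89044/20⌋ = 15 → P; lat ⌊121.96819/10⌋ = 12 → M.
Square: lon ⌊17.89044/2⌋ = 8; lat ⌊1.96819/1⌋ = 1.
Subsquare: lon ⌊1.89044/0.0833333⌋ = 22 → w; lat ⌊0.96819/0.0416667⌋ = 23 → x.
Extended square: lon ⌊0.05711/0.00833333⌋ = 6; lat ⌊0.00986/0.00416667⌋ = 2.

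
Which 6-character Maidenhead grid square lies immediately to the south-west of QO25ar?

QO15xq

Longitude subsquare a = 0; −1 → -1, wraps to 23 = x, carry into square.
Longitude square 2; −1 → 1.
Latitude subsquare r = 17; −1 → 16 = q.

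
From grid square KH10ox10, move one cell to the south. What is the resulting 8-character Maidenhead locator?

Latitude extended square 0; −1 → -1, wraps to 9, carry into subsquare.
Latitude subsquare x = 23; −1 → 22 = w.
The longitude characters are unchanged.

KH10ow19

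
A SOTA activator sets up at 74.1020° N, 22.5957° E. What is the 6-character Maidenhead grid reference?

KQ14hc

Add 180° to longitude and 90° to latitude: 202.5957, 164.1020.
Field: 202.5957/20 → 10 → K, 164.1020/10 → 16 → Q; chars KQ.
Square: 2.5957/2 → 1, 4.1020/1 → 4; chars 14.
Subsquare: 0.5957/0.0833333 → 7 → h, 0.1020/0.0416667 → 2 → c; chars hc.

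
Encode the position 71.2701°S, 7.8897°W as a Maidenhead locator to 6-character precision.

Add 180° to longitude and 90° to latitude: 172.1103, 18.7299.
Field (20°×10°, letters A–R): 172.1103/20 → 8 → I, 18.7299/10 → 1 → B; chars IB.
Square (2°×1°, digits 0–9): 12.1103/2 → 6, 8.7299/1 → 8; chars 68.
Subsquare (5′×2.5′, letters a–x): 0.1103/0.0833333 → 1 → b, 0.7299/0.0416667 → 17 → r; chars br.

IB68br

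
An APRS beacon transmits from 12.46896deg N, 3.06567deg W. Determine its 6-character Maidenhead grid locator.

IK82ll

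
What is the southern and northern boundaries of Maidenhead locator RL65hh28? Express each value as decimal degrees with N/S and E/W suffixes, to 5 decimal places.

25.32500° N, 25.32917° N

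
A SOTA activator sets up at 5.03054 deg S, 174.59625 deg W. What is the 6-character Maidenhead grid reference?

AI24qx

Add 180° to longitude and 90° to latitude: 5.4038, 84.9695.
Field: 5.4038/20 → 0 → A, 84.9695/10 → 8 → I; chars AI.
Square: 5.4038/2 → 2, 4.9695/1 → 4; chars 24.
Subsquare: 1.4038/0.0833333 → 16 → q, 0.9695/0.0416667 → 23 → x; chars qx.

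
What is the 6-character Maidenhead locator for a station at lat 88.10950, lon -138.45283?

CR08sc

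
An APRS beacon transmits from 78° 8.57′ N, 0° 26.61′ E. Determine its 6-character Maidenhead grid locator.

JQ08fd

Shift to the Maidenhead origin (180°W, 90°S): lon 180.4435, lat 168.1428.
Field (20°×10°, letters A–R): lon ⌊180.4435/20⌋ = 9 → J; lat ⌊168.1428/10⌋ = 16 → Q.
Square (2°×1°, digits 0–9): lon ⌊0.4435/2⌋ = 0; lat ⌊8.1428/1⌋ = 8.
Subsquare (5′×2.5′, letters a–x): lon ⌊0.4435/0.0833333⌋ = 5 → f; lat ⌊0.1428/0.0416667⌋ = 3 → d.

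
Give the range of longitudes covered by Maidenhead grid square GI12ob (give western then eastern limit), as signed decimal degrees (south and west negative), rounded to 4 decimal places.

Field G=6, I=8: +6·20° lon, +8·10° lat → SW at lon -60°, lat -10°.
Square 1, 2: +1·2° lon, +2·1° lat → SW at lon -58°, lat -8°.
Subsquare o=14, b=1: +14·0.0833333° lon, +1·0.0416667° lat → SW at lon -56.8333°, lat -7.95833°.
Cell spans 0.0833333° lon × 0.0416667° lat.
west -56.8333, east -56.7500.

-56.8333, -56.7500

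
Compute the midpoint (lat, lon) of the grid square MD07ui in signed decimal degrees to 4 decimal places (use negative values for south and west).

Field M=12, D=3: +12·20° lon, +3·10° lat → SW at lon 60°, lat -60°.
Square 0, 7: +0·2° lon, +7·1° lat → SW at lon 60°, lat -53°.
Subsquare u=20, i=8: +20·0.0833333° lon, +8·0.0416667° lat → SW at lon 61.6667°, lat -52.6667°.
Cell spans 0.0833333° lon × 0.0416667° lat. Centre is SW corner plus half of each.
latitude -52.6458, longitude 61.7083.

-52.6458, 61.7083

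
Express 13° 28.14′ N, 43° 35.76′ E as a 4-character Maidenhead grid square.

LK13

Shift to the Maidenhead origin (180°W, 90°S): lon 223.60, lat 103.47.
Field: lon ⌊223.60/20⌋ = 11 → L; lat ⌊103.47/10⌋ = 10 → K.
Square: lon ⌊3.60/2⌋ = 1; lat ⌊3.47/1⌋ = 3.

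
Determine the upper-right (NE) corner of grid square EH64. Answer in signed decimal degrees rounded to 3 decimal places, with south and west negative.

Field E=4, H=7: +4·20° lon, +7·10° lat → SW at lon -100°, lat -20°.
Square 6, 4: +6·2° lon, +4·1° lat → SW at lon -88°, lat -16°.
Cell spans 2° lon × 1° lat. NE corner is SW corner plus one full cell.
latitude -15.000, longitude -86.000.

-15.000, -86.000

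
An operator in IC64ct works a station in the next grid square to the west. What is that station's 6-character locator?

IC64bt

Longitude subsquare c = 2; −1 → 1 = b.
The latitude characters are unchanged.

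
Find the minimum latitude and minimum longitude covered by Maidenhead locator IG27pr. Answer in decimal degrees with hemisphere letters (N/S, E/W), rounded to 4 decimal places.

22.2917° S, 14.7500° W

Field I=8, G=6: +8·20° lon, +6·10° lat → SW at lon -20°, lat -30°.
Square 2, 7: +2·2° lon, +7·1° lat → SW at lon -16°, lat -23°.
Subsquare p=15, r=17: +15·0.0833333° lon, +17·0.0416667° lat → SW at lon -14.75°, lat -22.2917°.
latitude 22.2917° S, longitude 14.7500° W.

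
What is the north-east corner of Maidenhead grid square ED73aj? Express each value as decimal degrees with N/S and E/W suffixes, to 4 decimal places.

56.5833° S, 85.9167° W

Field E=4, D=3: +4·20° lon, +3·10° lat → SW at lon -100°, lat -60°.
Square 7, 3: +7·2° lon, +3·1° lat → SW at lon -86°, lat -57°.
Subsquare a=0, j=9: +0·0.0833333° lon, +9·0.0416667° lat → SW at lon -86°, lat -56.625°.
Cell spans 0.0833333° lon × 0.0416667° lat. NE corner is SW corner plus one full cell.
latitude 56.5833° S, longitude 85.9167° W.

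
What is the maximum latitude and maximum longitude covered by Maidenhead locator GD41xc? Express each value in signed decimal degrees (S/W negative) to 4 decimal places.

-58.8750, -50.0000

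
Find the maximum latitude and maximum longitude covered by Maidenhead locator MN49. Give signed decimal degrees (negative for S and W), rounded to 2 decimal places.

50.00, 70.00

Field M=12, N=13: +12·20° lon, +13·10° lat → SW at lon 60°, lat 40°.
Square 4, 9: +4·2° lon, +9·1° lat → SW at lon 68°, lat 49°.
Cell spans 2° lon × 1° lat. NE corner is SW corner plus one full cell.
latitude 50.00, longitude 70.00.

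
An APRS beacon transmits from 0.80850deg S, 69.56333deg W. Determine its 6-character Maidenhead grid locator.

Offset from 180°W / 90°S: lon 110.4367°, lat 89.1915°.
Field (20°×10°, letters A–R): lon ⌊110.4367/20⌋ = 5 → F; lat ⌊89.1915/10⌋ = 8 → I.
Square (2°×1°, digits 0–9): lon ⌊10.4367/2⌋ = 5; lat ⌊9.1915/1⌋ = 9.
Subsquare (5′×2.5′, letters a–x): lon ⌊0.4367/0.0833333⌋ = 5 → f; lat ⌊0.1915/0.0416667⌋ = 4 → e.

FI59fe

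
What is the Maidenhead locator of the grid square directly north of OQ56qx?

Latitude subsquare x = 23; +1 → 24, wraps to 0 = a, carry into square.
Latitude square 6; +1 → 7.
The longitude characters are unchanged.

OQ57qa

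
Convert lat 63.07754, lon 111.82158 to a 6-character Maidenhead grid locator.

Offset from 180°W / 90°S: lon 291.8216°, lat 153.0775°.
Field: lon ⌊291.8216/20⌋ = 14 → O; lat ⌊153.0775/10⌋ = 15 → P.
Square: lon ⌊11.8216/2⌋ = 5; lat ⌊3.0775/1⌋ = 3.
Subsquare: lon ⌊1.8216/0.0833333⌋ = 21 → v; lat ⌊0.0775/0.0416667⌋ = 1 → b.

OP53vb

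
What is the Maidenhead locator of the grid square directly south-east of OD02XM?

OD12al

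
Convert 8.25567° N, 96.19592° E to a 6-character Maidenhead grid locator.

NJ88cg

Shift to the Maidenhead origin (180°W, 90°S): lon 276.1959, lat 98.2557.
Field: lon ⌊276.1959/20⌋ = 13 → N; lat ⌊98.2557/10⌋ = 9 → J.
Square: lon ⌊16.1959/2⌋ = 8; lat ⌊8.2557/1⌋ = 8.
Subsquare: lon ⌊0.1959/0.0833333⌋ = 2 → c; lat ⌊0.2557/0.0416667⌋ = 6 → g.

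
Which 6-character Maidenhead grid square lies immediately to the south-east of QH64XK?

QH74aj

Longitude subsquare x = 23; +1 → 24, wraps to 0 = a, carry into square.
Longitude square 6; +1 → 7.
Latitude subsquare k = 10; −1 → 9 = j.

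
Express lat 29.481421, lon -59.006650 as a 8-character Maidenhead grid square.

GL09ll95

Shift to the Maidenhead origin (180°W, 90°S): lon 120.99335, lat 119.48142.
Field (20°×10°, letters A–R): 120.99335/20 → 6 → G, 119.48142/10 → 11 → L; chars GL.
Square (2°×1°, digits 0–9): 0.99335/2 → 0, 9.48142/1 → 9; chars 09.
Subsquare (5′×2.5′, letters a–x): 0.99335/0.0833333 → 11 → l, 0.48142/0.0416667 → 11 → l; chars ll.
Extended square (30″×15″, digits 0–9): 0.07668/0.00833333 → 9, 0.02309/0.00416667 → 5; chars 95.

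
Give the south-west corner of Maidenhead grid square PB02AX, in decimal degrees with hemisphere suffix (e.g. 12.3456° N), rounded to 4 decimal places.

77.0417° S, 120.0000° E

Field P=15, B=1: +15·20° lon, +1·10° lat → SW at lon 120°, lat -80°.
Square 0, 2: +0·2° lon, +2·1° lat → SW at lon 120°, lat -78°.
Subsquare a=0, x=23: +0·0.0833333° lon, +23·0.0416667° lat → SW at lon 120°, lat -77.0417°.
latitude 77.0417° S, longitude 120.0000° E.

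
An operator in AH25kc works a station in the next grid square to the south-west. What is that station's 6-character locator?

AH25jb

Longitude subsquare k = 10; −1 → 9 = j.
Latitude subsquare c = 2; −1 → 1 = b.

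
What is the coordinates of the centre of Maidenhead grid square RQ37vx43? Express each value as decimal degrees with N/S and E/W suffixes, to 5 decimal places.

77.97292° N, 167.78750° E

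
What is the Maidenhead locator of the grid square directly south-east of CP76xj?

CP86ai

Longitude subsquare x = 23; +1 → 24, wraps to 0 = a, carry into square.
Longitude square 7; +1 → 8.
Latitude subsquare j = 9; −1 → 8 = i.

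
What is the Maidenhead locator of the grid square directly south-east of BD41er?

BD41fq

Longitude subsquare e = 4; +1 → 5 = f.
Latitude subsquare r = 17; −1 → 16 = q.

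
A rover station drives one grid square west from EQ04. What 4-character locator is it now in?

Longitude square 0; −1 → -1, wraps to 9, carry into field.
Longitude field E = 4; −1 → 3 = D.
The latitude characters are unchanged.

DQ94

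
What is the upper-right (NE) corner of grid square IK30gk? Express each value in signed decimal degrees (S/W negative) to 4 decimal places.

Field I=8, K=10: +8·20° lon, +10·10° lat → SW at lon -20°, lat 10°.
Square 3, 0: +3·2° lon, +0·1° lat → SW at lon -14°, lat 10°.
Subsquare g=6, k=10: +6·0.0833333° lon, +10·0.0416667° lat → SW at lon -13.5°, lat 10.4167°.
Cell spans 0.0833333° lon × 0.0416667° lat. NE corner is SW corner plus one full cell.
latitude 10.4583, longitude -13.4167.

10.4583, -13.4167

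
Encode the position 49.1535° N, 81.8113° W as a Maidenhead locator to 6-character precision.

EN99cd

Shift to the Maidenhead origin (180°W, 90°S): lon 98.1887, lat 139.1535.
Field: lon ⌊98.1887/20⌋ = 4 → E; lat ⌊139.1535/10⌋ = 13 → N.
Square: lon ⌊18.1887/2⌋ = 9; lat ⌊9.1535/1⌋ = 9.
Subsquare: lon ⌊0.1887/0.0833333⌋ = 2 → c; lat ⌊0.1535/0.0416667⌋ = 3 → d.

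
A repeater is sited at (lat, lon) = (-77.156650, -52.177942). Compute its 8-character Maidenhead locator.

Add 180° to longitude and 90° to latitude: 127.82206, 12.84335.
Field: 127.82206/20 → 6 → G, 12.84335/10 → 1 → B; chars GB.
Square: 7.82206/2 → 3, 2.84335/1 → 2; chars 32.
Subsquare: 1.82206/0.0833333 → 21 → v, 0.84335/0.0416667 → 20 → u; chars vu.
Extended square: 0.07206/0.00833333 → 8, 0.01002/0.00416667 → 2; chars 82.

GB32vu82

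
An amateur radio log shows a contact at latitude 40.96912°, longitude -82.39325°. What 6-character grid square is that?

EN80tx

Shift to the Maidenhead origin (180°W, 90°S): lon 97.6068, lat 130.9691.
Field: lon ⌊97.6068/20⌋ = 4 → E; lat ⌊130.9691/10⌋ = 13 → N.
Square: lon ⌊17.6068/2⌋ = 8; lat ⌊0.9691/1⌋ = 0.
Subsquare: lon ⌊1.6068/0.0833333⌋ = 19 → t; lat ⌊0.9691/0.0416667⌋ = 23 → x.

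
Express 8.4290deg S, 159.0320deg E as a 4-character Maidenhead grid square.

QI91

Offset from 180°W / 90°S: lon 339.03°, lat 81.57°.
Field: lon ⌊339.03/20⌋ = 16 → Q; lat ⌊81.57/10⌋ = 8 → I.
Square: lon ⌊19.03/2⌋ = 9; lat ⌊1.57/1⌋ = 1.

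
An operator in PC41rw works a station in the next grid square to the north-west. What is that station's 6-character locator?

PC41qx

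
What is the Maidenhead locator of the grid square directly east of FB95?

Longitude square 9; +1 → 10, wraps to 0, carry into field.
Longitude field F = 5; +1 → 6 = G.
The latitude characters are unchanged.

GB05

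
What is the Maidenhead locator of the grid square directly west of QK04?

PK94

Longitude square 0; −1 → -1, wraps to 9, carry into field.
Longitude field Q = 16; −1 → 15 = P.
The latitude characters are unchanged.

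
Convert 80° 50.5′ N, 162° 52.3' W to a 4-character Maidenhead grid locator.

Shift to the Maidenhead origin (180°W, 90°S): lon 17.13, lat 170.84.
Field (20°×10°, letters A–R): 17.13/20 → 0 → A, 170.84/10 → 17 → R; chars AR.
Square (2°×1°, digits 0–9): 17.13/2 → 8, 0.84/1 → 0; chars 80.

AR80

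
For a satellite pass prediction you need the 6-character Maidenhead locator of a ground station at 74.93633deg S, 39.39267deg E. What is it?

Shift to the Maidenhead origin (180°W, 90°S): lon 219.3927, lat 15.0637.
Field: lon ⌊219.3927/20⌋ = 10 → K; lat ⌊15.0637/10⌋ = 1 → B.
Square: lon ⌊19.3927/2⌋ = 9; lat ⌊5.0637/1⌋ = 5.
Subsquare: lon ⌊1.3927/0.0833333⌋ = 16 → q; lat ⌊0.0637/0.0416667⌋ = 1 → b.

KB95qb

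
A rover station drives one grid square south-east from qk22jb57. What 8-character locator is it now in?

QK22jb66

Longitude extended square 5; +1 → 6.
Latitude extended square 7; −1 → 6.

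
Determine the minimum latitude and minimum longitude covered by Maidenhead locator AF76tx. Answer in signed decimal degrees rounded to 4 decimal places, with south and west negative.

-33.0417, -164.4167

Field A=0, F=5: +0·20° lon, +5·10° lat → SW at lon -180°, lat -40°.
Square 7, 6: +7·2° lon, +6·1° lat → SW at lon -166°, lat -34°.
Subsquare t=19, x=23: +19·0.0833333° lon, +23·0.0416667° lat → SW at lon -164.417°, lat -33.0417°.
latitude -33.0417, longitude -164.4167.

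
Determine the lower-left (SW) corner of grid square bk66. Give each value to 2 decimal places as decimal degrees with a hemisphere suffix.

Field B=1, K=10: +1·20° lon, +10·10° lat → SW at lon -160°, lat 10°.
Square 6, 6: +6·2° lon, +6·1° lat → SW at lon -148°, lat 16°.
latitude 16.00° N, longitude 148.00° W.

16.00° N, 148.00° W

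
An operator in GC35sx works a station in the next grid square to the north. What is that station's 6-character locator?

GC36sa

Latitude subsquare x = 23; +1 → 24, wraps to 0 = a, carry into square.
Latitude square 5; +1 → 6.
The longitude characters are unchanged.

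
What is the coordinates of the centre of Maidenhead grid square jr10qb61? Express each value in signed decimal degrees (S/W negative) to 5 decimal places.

80.04792, 3.38750

Field J=9, R=17: +9·20° lon, +17·10° lat → SW at lon 0°, lat 80°.
Square 1, 0: +1·2° lon, +0·1° lat → SW at lon 2°, lat 80°.
Subsquare q=16, b=1: +16·0.0833333° lon, +1·0.0416667° lat → SW at lon 3.33333°, lat 80.0417°.
Extended square 6, 1: +6·0.00833333° lon, +1·0.00416667° lat → SW at lon 3.38333°, lat 80.0458°.
Cell spans 0.00833333° lon × 0.00416667° lat. Centre is SW corner plus half of each.
latitude 80.04792, longitude 3.38750.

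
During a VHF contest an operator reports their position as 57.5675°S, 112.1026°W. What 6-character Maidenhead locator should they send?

DD32wk

Add 180° to longitude and 90° to latitude: 67.8974, 32.4325.
Field (20°×10°, letters A–R): 67.8974/20 → 3 → D, 32.4325/10 → 3 → D; chars DD.
Square (2°×1°, digits 0–9): 7.8974/2 → 3, 2.4325/1 → 2; chars 32.
Subsquare (5′×2.5′, letters a–x): 1.8974/0.0833333 → 22 → w, 0.4325/0.0416667 → 10 → k; chars wk.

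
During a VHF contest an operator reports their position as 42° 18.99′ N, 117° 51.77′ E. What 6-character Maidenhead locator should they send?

ON82wh

Add 180° to longitude and 90° to latitude: 297.8628, 132.3165.
Field: 297.8628/20 → 14 → O, 132.3165/10 → 13 → N; chars ON.
Square: 17.8628/2 → 8, 2.3165/1 → 2; chars 82.
Subsquare: 1.8628/0.0833333 → 22 → w, 0.3165/0.0416667 → 7 → h; chars wh.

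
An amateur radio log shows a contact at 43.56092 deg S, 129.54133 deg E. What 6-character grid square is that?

Offset from 180°W / 90°S: lon 309.5413°, lat 46.4391°.
Field: 309.5413/20 → 15 → P, 46.4391/10 → 4 → E; chars PE.
Square: 9.5413/2 → 4, 6.4391/1 → 6; chars 46.
Subsquare: 1.5413/0.0833333 → 18 → s, 0.4391/0.0416667 → 10 → k; chars sk.

PE46sk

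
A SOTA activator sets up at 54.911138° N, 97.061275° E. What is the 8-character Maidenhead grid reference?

NO84mv78

Add 180° to longitude and 90° to latitude: 277.06128, 144.91114.
Field: lon ⌊277.06128/20⌋ = 13 → N; lat ⌊144.91114/10⌋ = 14 → O.
Square: lon ⌊17.06128/2⌋ = 8; lat ⌊4.91114/1⌋ = 4.
Subsquare: lon ⌊1.06128/0.0833333⌋ = 12 → m; lat ⌊0.91114/0.0416667⌋ = 21 → v.
Extended square: lon ⌊0.06128/0.00833333⌋ = 7; lat ⌊0.03614/0.00416667⌋ = 8.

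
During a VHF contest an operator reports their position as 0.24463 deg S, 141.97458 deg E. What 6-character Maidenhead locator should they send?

Shift to the Maidenhead origin (180°W, 90°S): lon 321.9746, lat 89.7554.
Field: lon ⌊321.9746/20⌋ = 16 → Q; lat ⌊89.7554/10⌋ = 8 → I.
Square: lon ⌊1.9746/2⌋ = 0; lat ⌊9.7554/1⌋ = 9.
Subsquare: lon ⌊1.9746/0.0833333⌋ = 23 → x; lat ⌊0.7554/0.0416667⌋ = 18 → s.

QI09xs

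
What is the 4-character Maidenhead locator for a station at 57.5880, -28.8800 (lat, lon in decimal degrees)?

Shift to the Maidenhead origin (180°W, 90°S): lon 151.12, lat 147.59.
Field: 151.12/20 → 7 → H, 147.59/10 → 14 → O; chars HO.
Square: 11.12/2 → 5, 7.59/1 → 7; chars 57.

HO57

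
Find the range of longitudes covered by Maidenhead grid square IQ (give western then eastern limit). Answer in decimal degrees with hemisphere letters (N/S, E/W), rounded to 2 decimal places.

20.00° W, 0.00° E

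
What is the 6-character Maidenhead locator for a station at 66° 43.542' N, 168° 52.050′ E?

RP46kr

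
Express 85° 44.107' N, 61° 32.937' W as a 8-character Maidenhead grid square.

FR95fr46

Shift to the Maidenhead origin (180°W, 90°S): lon 118.45105, lat 175.73512.
Field (20°×10°, letters A–R): lon ⌊118.45105/20⌋ = 5 → F; lat ⌊175.73512/10⌋ = 17 → R.
Square (2°×1°, digits 0–9): lon ⌊18.45105/2⌋ = 9; lat ⌊5.73512/1⌋ = 5.
Subsquare (5′×2.5′, letters a–x): lon ⌊0.45105/0.0833333⌋ = 5 → f; lat ⌊0.73512/0.0416667⌋ = 17 → r.
Extended square (30″×15″, digits 0–9): lon ⌊0.03438/0.00833333⌋ = 4; lat ⌊0.02678/0.00416667⌋ = 6.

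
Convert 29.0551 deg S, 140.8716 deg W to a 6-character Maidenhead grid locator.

BG90nw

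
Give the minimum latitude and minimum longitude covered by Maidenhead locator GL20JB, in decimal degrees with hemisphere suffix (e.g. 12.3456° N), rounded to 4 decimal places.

Field G=6, L=11: +6·20° lon, +11·10° lat → SW at lon -60°, lat 20°.
Square 2, 0: +2·2° lon, +0·1° lat → SW at lon -56°, lat 20°.
Subsquare j=9, b=1: +9·0.0833333° lon, +1·0.0416667° lat → SW at lon -55.25°, lat 20.0417°.
latitude 20.0417° N, longitude 55.2500° W.

20.0417° N, 55.2500° W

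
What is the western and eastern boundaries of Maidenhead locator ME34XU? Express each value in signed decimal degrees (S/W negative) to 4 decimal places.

Field M=12, E=4: +12·20° lon, +4·10° lat → SW at lon 60°, lat -50°.
Square 3, 4: +3·2° lon, +4·1° lat → SW at lon 66°, lat -46°.
Subsquare x=23, u=20: +23·0.0833333° lon, +20·0.0416667° lat → SW at lon 67.9167°, lat -45.1667°.
Cell spans 0.0833333° lon × 0.0416667° lat.
west 67.9167, east 68.0000.

67.9167, 68.0000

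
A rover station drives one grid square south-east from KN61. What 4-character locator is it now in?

KN70

Longitude square 6; +1 → 7.
Latitude square 1; −1 → 0.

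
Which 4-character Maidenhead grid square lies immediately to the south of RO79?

RO78

Latitude square 9; −1 → 8.
The longitude characters are unchanged.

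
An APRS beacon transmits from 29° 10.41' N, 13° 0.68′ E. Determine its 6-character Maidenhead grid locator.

JL69me

Offset from 180°W / 90°S: lon 193.0113°, lat 119.1735°.
Field: lon ⌊193.0113/20⌋ = 9 → J; lat ⌊119.1735/10⌋ = 11 → L.
Square: lon ⌊13.0113/2⌋ = 6; lat ⌊9.1735/1⌋ = 9.
Subsquare: lon ⌊1.0113/0.0833333⌋ = 12 → m; lat ⌊0.1735/0.0416667⌋ = 4 → e.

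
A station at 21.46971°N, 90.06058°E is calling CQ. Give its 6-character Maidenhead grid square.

Shift to the Maidenhead origin (180°W, 90°S): lon 270.0606, lat 111.4697.
Field: lon ⌊270.0606/20⌋ = 13 → N; lat ⌊111.4697/10⌋ = 11 → L.
Square: lon ⌊10.0606/2⌋ = 5; lat ⌊1.4697/1⌋ = 1.
Subsquare: lon ⌊0.0606/0.0833333⌋ = 0 → a; lat ⌊0.4697/0.0416667⌋ = 11 → l.

NL51al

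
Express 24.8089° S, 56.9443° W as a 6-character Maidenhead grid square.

GG15me

Add 180° to longitude and 90° to latitude: 123.0557, 65.1911.
Field (20°×10°, letters A–R): lon ⌊123.0557/20⌋ = 6 → G; lat ⌊65.1911/10⌋ = 6 → G.
Square (2°×1°, digits 0–9): lon ⌊3.0557/2⌋ = 1; lat ⌊5.1911/1⌋ = 5.
Subsquare (5′×2.5′, letters a–x): lon ⌊1.0557/0.0833333⌋ = 12 → m; lat ⌊0.1911/0.0416667⌋ = 4 → e.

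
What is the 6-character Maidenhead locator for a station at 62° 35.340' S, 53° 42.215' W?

Add 180° to longitude and 90° to latitude: 126.2964, 27.4110.
Field: 126.2964/20 → 6 → G, 27.4110/10 → 2 → C; chars GC.
Square: 6.2964/2 → 3, 7.4110/1 → 7; chars 37.
Subsquare: 0.2964/0.0833333 → 3 → d, 0.4110/0.0416667 → 9 → j; chars dj.

GC37dj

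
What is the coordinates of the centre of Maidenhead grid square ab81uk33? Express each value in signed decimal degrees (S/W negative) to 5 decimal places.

-78.56875, -162.30417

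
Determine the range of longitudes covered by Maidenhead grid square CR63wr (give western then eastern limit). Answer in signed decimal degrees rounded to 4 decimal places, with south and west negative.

-126.1667, -126.0833

Field C=2, R=17: +2·20° lon, +17·10° lat → SW at lon -140°, lat 80°.
Square 6, 3: +6·2° lon, +3·1° lat → SW at lon -128°, lat 83°.
Subsquare w=22, r=17: +22·0.0833333° lon, +17·0.0416667° lat → SW at lon -126.167°, lat 83.7083°.
Cell spans 0.0833333° lon × 0.0416667° lat.
west -126.1667, east -126.0833.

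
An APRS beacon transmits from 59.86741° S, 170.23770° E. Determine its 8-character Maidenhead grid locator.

RD50cd81

Offset from 180°W / 90°S: lon 350.23770°, lat 30.13259°.
Field: 350.23770/20 → 17 → R, 30.13259/10 → 3 → D; chars RD.
Square: 10.23770/2 → 5, 0.13259/1 → 0; chars 50.
Subsquare: 0.23770/0.0833333 → 2 → c, 0.13259/0.0416667 → 3 → d; chars cd.
Extended square: 0.07103/0.00833333 → 8, 0.00759/0.00416667 → 1; chars 81.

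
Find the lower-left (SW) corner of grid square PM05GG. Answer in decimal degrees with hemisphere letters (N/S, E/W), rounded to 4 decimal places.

Field P=15, M=12: +15·20° lon, +12·10° lat → SW at lon 120°, lat 30°.
Square 0, 5: +0·2° lon, +5·1° lat → SW at lon 120°, lat 35°.
Subsquare g=6, g=6: +6·0.0833333° lon, +6·0.0416667° lat → SW at lon 120.5°, lat 35.25°.
latitude 35.2500° N, longitude 120.5000° E.

35.2500° N, 120.5000° E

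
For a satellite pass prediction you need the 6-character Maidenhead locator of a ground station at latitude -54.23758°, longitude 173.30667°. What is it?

RD65ps

Shift to the Maidenhead origin (180°W, 90°S): lon 353.3067, lat 35.7624.
Field: 353.3067/20 → 17 → R, 35.7624/10 → 3 → D; chars RD.
Square: 13.3067/2 → 6, 5.7624/1 → 5; chars 65.
Subsquare: 1.3067/0.0833333 → 15 → p, 0.7624/0.0416667 → 18 → s; chars ps.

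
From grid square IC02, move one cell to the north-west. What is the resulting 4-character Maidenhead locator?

HC93

Longitude square 0; −1 → -1, wraps to 9, carry into field.
Longitude field I = 8; −1 → 7 = H.
Latitude square 2; +1 → 3.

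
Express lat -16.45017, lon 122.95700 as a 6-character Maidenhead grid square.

PH13ln

Add 180° to longitude and 90° to latitude: 302.9570, 73.5498.
Field: 302.9570/20 → 15 → P, 73.5498/10 → 7 → H; chars PH.
Square: 2.9570/2 → 1, 3.5498/1 → 3; chars 13.
Subsquare: 0.9570/0.0833333 → 11 → l, 0.5498/0.0416667 → 13 → n; chars ln.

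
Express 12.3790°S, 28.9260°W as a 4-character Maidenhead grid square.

HH57

Add 180° to longitude and 90° to latitude: 151.07, 77.62.
Field (20°×10°, letters A–R): 151.07/20 → 7 → H, 77.62/10 → 7 → H; chars HH.
Square (2°×1°, digits 0–9): 11.07/2 → 5, 7.62/1 → 7; chars 57.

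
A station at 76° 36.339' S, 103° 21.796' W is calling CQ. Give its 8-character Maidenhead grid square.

DB83hj64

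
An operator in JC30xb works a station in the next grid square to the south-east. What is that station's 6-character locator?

Longitude subsquare x = 23; +1 → 24, wraps to 0 = a, carry into square.
Longitude square 3; +1 → 4.
Latitude subsquare b = 1; −1 → 0 = a.

JC40aa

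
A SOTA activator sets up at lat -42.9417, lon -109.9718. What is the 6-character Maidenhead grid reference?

Add 180° to longitude and 90° to latitude: 70.0282, 47.0583.
Field: 70.0282/20 → 3 → D, 47.0583/10 → 4 → E; chars DE.
Square: 10.0282/2 → 5, 7.0583/1 → 7; chars 57.
Subsquare: 0.0282/0.0833333 → 0 → a, 0.0583/0.0416667 → 1 → b; chars ab.

DE57ab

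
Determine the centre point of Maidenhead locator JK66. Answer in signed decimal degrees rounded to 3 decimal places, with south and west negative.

Field J=9, K=10: +9·20° lon, +10·10° lat → SW at lon 0°, lat 10°.
Square 6, 6: +6·2° lon, +6·1° lat → SW at lon 12°, lat 16°.
Cell spans 2° lon × 1° lat. Centre is SW corner plus half of each.
latitude 16.500, longitude 13.000.

16.500, 13.000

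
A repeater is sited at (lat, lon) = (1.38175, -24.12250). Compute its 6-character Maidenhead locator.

HJ71wj

Shift to the Maidenhead origin (180°W, 90°S): lon 155.8775, lat 91.3817.
Field: lon ⌊155.8775/20⌋ = 7 → H; lat ⌊91.3817/10⌋ = 9 → J.
Square: lon ⌊15.8775/2⌋ = 7; lat ⌊1.3817/1⌋ = 1.
Subsquare: lon ⌊1.8775/0.0833333⌋ = 22 → w; lat ⌊0.3817/0.0416667⌋ = 9 → j.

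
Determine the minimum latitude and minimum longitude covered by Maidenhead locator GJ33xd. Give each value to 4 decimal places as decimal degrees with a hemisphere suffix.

Field G=6, J=9: +6·20° lon, +9·10° lat → SW at lon -60°, lat 0°.
Square 3, 3: +3·2° lon, +3·1° lat → SW at lon -54°, lat 3°.
Subsquare x=23, d=3: +23·0.0833333° lon, +3·0.0416667° lat → SW at lon -52.0833°, lat 3.125°.
latitude 3.1250° N, longitude 52.0833° W.

3.1250° N, 52.0833° W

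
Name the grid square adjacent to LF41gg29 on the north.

Latitude extended square 9; +1 → 10, wraps to 0, carry into subsquare.
Latitude subsquare g = 6; +1 → 7 = h.
The longitude characters are unchanged.

LF41gh20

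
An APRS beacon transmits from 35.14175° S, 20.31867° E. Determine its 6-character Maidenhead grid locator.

KF04du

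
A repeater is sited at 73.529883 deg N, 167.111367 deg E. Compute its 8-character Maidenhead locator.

RQ33nm37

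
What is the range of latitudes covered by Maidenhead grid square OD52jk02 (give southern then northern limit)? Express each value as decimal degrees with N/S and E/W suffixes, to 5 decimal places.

57.57500° S, 57.57083° S

Field O=14, D=3: +14·20° lon, +3·10° lat → SW at lon 100°, lat -60°.
Square 5, 2: +5·2° lon, +2·1° lat → SW at lon 110°, lat -58°.
Subsquare j=9, k=10: +9·0.0833333° lon, +10·0.0416667° lat → SW at lon 110.75°, lat -57.5833°.
Extended square 0, 2: +0·0.00833333° lon, +2·0.00416667° lat → SW at lon 110.75°, lat -57.575°.
Cell spans 0.00833333° lon × 0.00416667° lat.
south 57.57500° S, north 57.57083° S.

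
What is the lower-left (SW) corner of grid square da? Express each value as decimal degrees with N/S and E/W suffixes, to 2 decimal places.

Field D=3, A=0: +3·20° lon, +0·10° lat → SW at lon -120°, lat -90°.
latitude 90.00° S, longitude 120.00° W.

90.00° S, 120.00° W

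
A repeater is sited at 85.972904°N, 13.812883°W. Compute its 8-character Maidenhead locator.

IR35cx23

Add 180° to longitude and 90° to latitude: 166.18712, 175.97290.
Field (20°×10°, letters A–R): 166.18712/20 → 8 → I, 175.97290/10 → 17 → R; chars IR.
Square (2°×1°, digits 0–9): 6.18712/2 → 3, 5.97290/1 → 5; chars 35.
Subsquare (5′×2.5′, letters a–x): 0.18712/0.0833333 → 2 → c, 0.97290/0.0416667 → 23 → x; chars cx.
Extended square (30″×15″, digits 0–9): 0.02045/0.00833333 → 2, 0.01457/0.00416667 → 3; chars 23.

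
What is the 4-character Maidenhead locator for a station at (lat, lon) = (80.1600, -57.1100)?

GR10

Add 180° to longitude and 90° to latitude: 122.89, 170.16.
Field (20°×10°, letters A–R): lon ⌊122.89/20⌋ = 6 → G; lat ⌊170.16/10⌋ = 17 → R.
Square (2°×1°, digits 0–9): lon ⌊2.89/2⌋ = 1; lat ⌊0.16/1⌋ = 0.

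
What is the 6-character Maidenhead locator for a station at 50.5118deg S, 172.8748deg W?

Shift to the Maidenhead origin (180°W, 90°S): lon 7.1252, lat 39.4882.
Field: lon ⌊7.1252/20⌋ = 0 → A; lat ⌊39.4882/10⌋ = 3 → D.
Square: lon ⌊7.1252/2⌋ = 3; lat ⌊9.4882/1⌋ = 9.
Subsquare: lon ⌊1.1252/0.0833333⌋ = 13 → n; lat ⌊0.4882/0.0416667⌋ = 11 → l.

AD39nl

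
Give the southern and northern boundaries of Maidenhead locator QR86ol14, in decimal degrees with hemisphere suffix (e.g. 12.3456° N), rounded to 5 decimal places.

Field Q=16, R=17: +16·20° lon, +17·10° lat → SW at lon 140°, lat 80°.
Square 8, 6: +8·2° lon, +6·1° lat → SW at lon 156°, lat 86°.
Subsquare o=14, l=11: +14·0.0833333° lon, +11·0.0416667° lat → SW at lon 157.167°, lat 86.4583°.
Extended square 1, 4: +1·0.00833333° lon, +4·0.00416667° lat → SW at lon 157.175°, lat 86.475°.
Cell spans 0.00833333° lon × 0.00416667° lat.
south 86.47500° N, north 86.47917° N.

86.47500° N, 86.47917° N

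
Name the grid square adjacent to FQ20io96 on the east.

FQ20jo06

Longitude extended square 9; +1 → 10, wraps to 0, carry into subsquare.
Longitude subsquare i = 8; +1 → 9 = j.
The latitude characters are unchanged.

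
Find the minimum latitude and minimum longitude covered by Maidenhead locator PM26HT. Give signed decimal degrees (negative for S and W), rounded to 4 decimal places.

36.7917, 124.5833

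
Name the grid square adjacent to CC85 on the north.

CC86

Latitude square 5; +1 → 6.
The longitude characters are unchanged.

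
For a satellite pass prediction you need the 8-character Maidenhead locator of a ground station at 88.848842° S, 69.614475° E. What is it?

MA41td36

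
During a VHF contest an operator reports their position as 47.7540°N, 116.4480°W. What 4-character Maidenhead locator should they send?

Shift to the Maidenhead origin (180°W, 90°S): lon 63.55, lat 137.75.
Field: lon ⌊63.55/20⌋ = 3 → D; lat ⌊137.75/10⌋ = 13 → N.
Square: lon ⌊3.55/2⌋ = 1; lat ⌊7.75/1⌋ = 7.

DN17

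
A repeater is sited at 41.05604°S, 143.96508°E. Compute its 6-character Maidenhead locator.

Add 180° to longitude and 90° to latitude: 323.9651, 48.9440.
Field: lon ⌊323.9651/20⌋ = 16 → Q; lat ⌊48.9440/10⌋ = 4 → E.
Square: lon ⌊3.9651/2⌋ = 1; lat ⌊8.9440/1⌋ = 8.
Subsquare: lon ⌊1.9651/0.0833333⌋ = 23 → x; lat ⌊0.9440/0.0416667⌋ = 22 → w.

QE18xw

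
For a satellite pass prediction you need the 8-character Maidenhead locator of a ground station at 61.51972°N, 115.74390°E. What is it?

Offset from 180°W / 90°S: lon 295.74390°, lat 151.51972°.
Field: 295.74390/20 → 14 → O, 151.51972/10 → 15 → P; chars OP.
Square: 15.74390/2 → 7, 1.51972/1 → 1; chars 71.
Subsquare: 1.74390/0.0833333 → 20 → u, 0.51972/0.0416667 → 12 → m; chars um.
Extended square: 0.07723/0.00833333 → 9, 0.01972/0.00416667 → 4; chars 94.

OP71um94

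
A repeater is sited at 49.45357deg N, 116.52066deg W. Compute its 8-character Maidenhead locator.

DN19rk78

Offset from 180°W / 90°S: lon 63.47934°, lat 139.45357°.
Field: lon ⌊63.47934/20⌋ = 3 → D; lat ⌊139.45357/10⌋ = 13 → N.
Square: lon ⌊3.47934/2⌋ = 1; lat ⌊9.45357/1⌋ = 9.
Subsquare: lon ⌊1.47934/0.0833333⌋ = 17 → r; lat ⌊0.45357/0.0416667⌋ = 10 → k.
Extended square: lon ⌊0.06267/0.00833333⌋ = 7; lat ⌊0.03690/0.00416667⌋ = 8.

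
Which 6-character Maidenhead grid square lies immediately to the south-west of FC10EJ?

Longitude subsquare e = 4; −1 → 3 = d.
Latitude subsquare j = 9; −1 → 8 = i.

FC10di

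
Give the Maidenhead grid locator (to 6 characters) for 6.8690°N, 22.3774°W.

HJ86tu

Offset from 180°W / 90°S: lon 157.6226°, lat 96.8690°.
Field (20°×10°, letters A–R): lon ⌊157.6226/20⌋ = 7 → H; lat ⌊96.8690/10⌋ = 9 → J.
Square (2°×1°, digits 0–9): lon ⌊17.6226/2⌋ = 8; lat ⌊6.8690/1⌋ = 6.
Subsquare (5′×2.5′, letters a–x): lon ⌊1.6226/0.0833333⌋ = 19 → t; lat ⌊0.8690/0.0416667⌋ = 20 → u.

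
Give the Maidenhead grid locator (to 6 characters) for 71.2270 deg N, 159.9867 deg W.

Shift to the Maidenhead origin (180°W, 90°S): lon 20.0133, lat 161.2270.
Field: 20.0133/20 → 1 → B, 161.2270/10 → 16 → Q; chars BQ.
Square: 0.0133/2 → 0, 1.2270/1 → 1; chars 01.
Subsquare: 0.0133/0.0833333 → 0 → a, 0.2270/0.0416667 → 5 → f; chars af.

BQ01af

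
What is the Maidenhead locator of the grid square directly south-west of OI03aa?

Longitude subsquare a = 0; −1 → -1, wraps to 23 = x, carry into square.
Longitude square 0; −1 → -1, wraps to 9, carry into field.
Longitude field O = 14; −1 → 13 = N.
Latitude subsquare a = 0; −1 → -1, wraps to 23 = x, carry into square.
Latitude square 3; −1 → 2.

NI92xx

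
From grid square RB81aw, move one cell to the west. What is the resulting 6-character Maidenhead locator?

RB71xw

Longitude subsquare a = 0; −1 → -1, wraps to 23 = x, carry into square.
Longitude square 8; −1 → 7.
The latitude characters are unchanged.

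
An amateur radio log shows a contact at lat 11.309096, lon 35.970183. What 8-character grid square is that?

Add 180° to longitude and 90° to latitude: 215.97018, 101.30910.
Field: 215.97018/20 → 10 → K, 101.30910/10 → 10 → K; chars KK.
Square: 15.97018/2 → 7, 1.30910/1 → 1; chars 71.
Subsquare: 1.97018/0.0833333 → 23 → x, 0.30910/0.0416667 → 7 → h; chars xh.
Extended square: 0.05352/0.00833333 → 6, 0.01743/0.00416667 → 4; chars 64.

KK71xh64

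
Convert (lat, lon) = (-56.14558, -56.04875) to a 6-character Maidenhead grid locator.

Offset from 180°W / 90°S: lon 123.9513°, lat 33.8544°.
Field: lon ⌊123.9513/20⌋ = 6 → G; lat ⌊33.8544/10⌋ = 3 → D.
Square: lon ⌊3.9513/2⌋ = 1; lat ⌊3.8544/1⌋ = 3.
Subsquare: lon ⌊1.9513/0.0833333⌋ = 23 → x; lat ⌊0.8544/0.0416667⌋ = 20 → u.

GD13xu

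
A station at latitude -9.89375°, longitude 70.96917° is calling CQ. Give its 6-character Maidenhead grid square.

Shift to the Maidenhead origin (180°W, 90°S): lon 250.9692, lat 80.1063.
Field: 250.9692/20 → 12 → M, 80.1063/10 → 8 → I; chars MI.
Square: 10.9692/2 → 5, 0.1063/1 → 0; chars 50.
Subsquare: 0.9692/0.0833333 → 11 → l, 0.1063/0.0416667 → 2 → c; chars lc.

MI50lc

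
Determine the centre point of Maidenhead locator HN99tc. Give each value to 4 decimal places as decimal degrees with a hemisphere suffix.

49.1042° N, 20.3750° W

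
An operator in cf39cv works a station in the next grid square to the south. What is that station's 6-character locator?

CF39cu

Latitude subsquare v = 21; −1 → 20 = u.
The longitude characters are unchanged.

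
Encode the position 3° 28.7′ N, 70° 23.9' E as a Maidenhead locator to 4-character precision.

MJ53

Add 180° to longitude and 90° to latitude: 250.40, 93.48.
Field: lon ⌊250.40/20⌋ = 12 → M; lat ⌊93.48/10⌋ = 9 → J.
Square: lon ⌊10.40/2⌋ = 5; lat ⌊3.48/1⌋ = 3.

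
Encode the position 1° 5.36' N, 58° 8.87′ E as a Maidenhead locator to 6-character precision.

Offset from 180°W / 90°S: lon 238.1478°, lat 91.0893°.
Field: 238.1478/20 → 11 → L, 91.0893/10 → 9 → J; chars LJ.
Square: 18.1478/2 → 9, 1.0893/1 → 1; chars 91.
Subsquare: 0.1478/0.0833333 → 1 → b, 0.0893/0.0416667 → 2 → c; chars bc.

LJ91bc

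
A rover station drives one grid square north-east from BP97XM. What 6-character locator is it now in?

CP07an

Longitude subsquare x = 23; +1 → 24, wraps to 0 = a, carry into square.
Longitude square 9; +1 → 10, wraps to 0, carry into field.
Longitude field B = 1; +1 → 2 = C.
Latitude subsquare m = 12; +1 → 13 = n.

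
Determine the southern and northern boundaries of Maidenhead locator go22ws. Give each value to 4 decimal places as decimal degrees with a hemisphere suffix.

52.7500° N, 52.7917° N

Field G=6, O=14: +6·20° lon, +14·10° lat → SW at lon -60°, lat 50°.
Square 2, 2: +2·2° lon, +2·1° lat → SW at lon -56°, lat 52°.
Subsquare w=22, s=18: +22·0.0833333° lon, +18·0.0416667° lat → SW at lon -54.1667°, lat 52.75°.
Cell spans 0.0833333° lon × 0.0416667° lat.
south 52.7500° N, north 52.7917° N.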